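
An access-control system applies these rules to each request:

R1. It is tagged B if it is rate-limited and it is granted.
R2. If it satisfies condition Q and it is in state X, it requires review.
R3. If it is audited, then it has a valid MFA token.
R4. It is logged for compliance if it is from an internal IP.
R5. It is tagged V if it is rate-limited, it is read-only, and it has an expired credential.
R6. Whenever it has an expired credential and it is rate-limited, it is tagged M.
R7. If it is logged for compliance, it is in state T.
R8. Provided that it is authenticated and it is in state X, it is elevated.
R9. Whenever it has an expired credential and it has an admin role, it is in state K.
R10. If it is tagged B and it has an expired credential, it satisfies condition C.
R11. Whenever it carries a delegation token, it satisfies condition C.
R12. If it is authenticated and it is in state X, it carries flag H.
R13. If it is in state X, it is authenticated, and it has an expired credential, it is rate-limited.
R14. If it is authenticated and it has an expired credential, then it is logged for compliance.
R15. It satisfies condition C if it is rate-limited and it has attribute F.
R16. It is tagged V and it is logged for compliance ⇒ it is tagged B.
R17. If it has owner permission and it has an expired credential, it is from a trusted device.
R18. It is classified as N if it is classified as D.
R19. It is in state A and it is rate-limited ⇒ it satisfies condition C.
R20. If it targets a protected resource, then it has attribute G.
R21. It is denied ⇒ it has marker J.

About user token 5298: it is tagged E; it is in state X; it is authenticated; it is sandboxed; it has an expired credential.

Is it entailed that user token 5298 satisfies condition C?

No

Forward chaining from the given facts derives: is elevated, carries flag H, is rate-limited, is logged for compliance, is tagged M, is in state T.
Rules concluding "it satisfies condition C": R10 needs "it is tagged B"; R11 needs "it carries a delegation token"; R15 needs "it has attribute F"; R19 needs "it is in state A" — none of these are established.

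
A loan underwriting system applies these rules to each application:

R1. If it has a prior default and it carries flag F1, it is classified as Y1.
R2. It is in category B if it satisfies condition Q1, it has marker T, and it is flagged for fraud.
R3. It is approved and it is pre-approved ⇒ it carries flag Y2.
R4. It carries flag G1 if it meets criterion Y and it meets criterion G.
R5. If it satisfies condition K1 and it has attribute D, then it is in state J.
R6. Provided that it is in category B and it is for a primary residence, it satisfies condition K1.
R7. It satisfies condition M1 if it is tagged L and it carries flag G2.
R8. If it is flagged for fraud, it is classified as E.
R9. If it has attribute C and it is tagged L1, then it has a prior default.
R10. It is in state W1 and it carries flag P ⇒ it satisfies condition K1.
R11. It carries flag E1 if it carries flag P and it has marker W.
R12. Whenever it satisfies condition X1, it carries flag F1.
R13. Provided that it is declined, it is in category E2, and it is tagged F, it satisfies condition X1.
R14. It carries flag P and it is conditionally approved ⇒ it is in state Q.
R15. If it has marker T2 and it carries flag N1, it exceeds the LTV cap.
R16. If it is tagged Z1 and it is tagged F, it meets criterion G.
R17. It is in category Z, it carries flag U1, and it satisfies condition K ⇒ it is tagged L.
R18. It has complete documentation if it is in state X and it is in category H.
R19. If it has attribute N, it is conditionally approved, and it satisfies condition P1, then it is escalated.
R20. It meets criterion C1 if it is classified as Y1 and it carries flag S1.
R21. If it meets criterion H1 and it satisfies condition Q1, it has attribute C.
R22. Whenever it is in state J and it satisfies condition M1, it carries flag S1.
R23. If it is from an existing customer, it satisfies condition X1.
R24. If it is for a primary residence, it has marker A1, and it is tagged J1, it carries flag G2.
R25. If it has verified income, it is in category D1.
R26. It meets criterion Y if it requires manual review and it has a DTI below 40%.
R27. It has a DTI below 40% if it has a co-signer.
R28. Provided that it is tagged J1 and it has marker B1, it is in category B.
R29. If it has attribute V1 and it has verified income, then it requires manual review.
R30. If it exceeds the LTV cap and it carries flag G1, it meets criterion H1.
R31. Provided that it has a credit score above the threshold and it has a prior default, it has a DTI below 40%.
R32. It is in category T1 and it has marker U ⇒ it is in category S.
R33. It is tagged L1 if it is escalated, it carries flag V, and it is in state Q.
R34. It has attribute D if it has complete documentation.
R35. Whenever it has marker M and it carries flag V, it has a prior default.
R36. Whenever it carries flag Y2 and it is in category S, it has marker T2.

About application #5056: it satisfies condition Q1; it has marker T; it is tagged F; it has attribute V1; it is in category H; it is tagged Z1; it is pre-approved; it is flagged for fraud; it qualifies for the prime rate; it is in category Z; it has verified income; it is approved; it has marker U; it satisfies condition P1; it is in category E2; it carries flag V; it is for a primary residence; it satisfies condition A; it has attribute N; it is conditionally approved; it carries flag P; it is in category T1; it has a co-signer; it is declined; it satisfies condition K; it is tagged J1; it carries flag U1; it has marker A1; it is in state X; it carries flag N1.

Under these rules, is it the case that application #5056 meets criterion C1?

Yes

By R2 (it satisfies condition Q1, it has marker T, it is flagged for fraud): it is in category B.
By R3 (it is approved, it is pre-approved): it carries flag Y2.
By R6 (it is in category B, it is for a primary residence): it satisfies condition K1.
By R13 (it is declined, it is in category E2, it is tagged F): it satisfies condition X1.
By R14 (it carries flag P, it is conditionally approved): it is in state Q.
By R16 (it is tagged Z1, it is tagged F): it meets criterion G.
By R17 (it is in category Z, it carries flag U1, it satisfies condition K): it is tagged L.
By R18 (it is in state X, it is in category H): it has complete documentation.
By R19 (it has attribute N, it is conditionally approved, it satisfies condition P1): it is escalated.
By R24 (it is for a primary residence, it has marker A1, it is tagged J1): it carries flag G2.
By R27 (it has a co-signer): it has a DTI below 40%.
By R29 (it has attribute V1, it has verified income): it requires manual review.
By R32 (it is in category T1, it has marker U): it is in category S.
By R33 (it is escalated, it carries flag V, it is in state Q): it is tagged L1.
By R34 (it has complete documentation): it has attribute D.
By R36 (it carries flag Y2, it is in category S): it has marker T2.
By R5 (it satisfies condition K1, it has attribute D): it is in state J.
By R7 (it is tagged L, it carries flag G2): it satisfies condition M1.
By R12 (it satisfies condition X1): it carries flag F1.
By R15 (it has marker T2, it carries flag N1): it exceeds the LTV cap.
By R22 (it is in state J, it satisfies condition M1): it carries flag S1.
By R26 (it requires manual review, it has a DTI below 40%): it meets criterion Y.
By R4 (it meets criterion Y, it meets criterion G): it carries flag G1.
By R30 (it exceeds the LTV cap, it carries flag G1): it meets criterion H1.
By R21 (it meets criterion H1, it satisfies condition Q1): it has attribute C.
By R9 (it has attribute C, it is tagged L1): it has a prior default.
By R1 (it has a prior default, it carries flag F1): it is classified as Y1.
By R20 (it is classified as Y1, it carries flag S1): it meets criterion C1.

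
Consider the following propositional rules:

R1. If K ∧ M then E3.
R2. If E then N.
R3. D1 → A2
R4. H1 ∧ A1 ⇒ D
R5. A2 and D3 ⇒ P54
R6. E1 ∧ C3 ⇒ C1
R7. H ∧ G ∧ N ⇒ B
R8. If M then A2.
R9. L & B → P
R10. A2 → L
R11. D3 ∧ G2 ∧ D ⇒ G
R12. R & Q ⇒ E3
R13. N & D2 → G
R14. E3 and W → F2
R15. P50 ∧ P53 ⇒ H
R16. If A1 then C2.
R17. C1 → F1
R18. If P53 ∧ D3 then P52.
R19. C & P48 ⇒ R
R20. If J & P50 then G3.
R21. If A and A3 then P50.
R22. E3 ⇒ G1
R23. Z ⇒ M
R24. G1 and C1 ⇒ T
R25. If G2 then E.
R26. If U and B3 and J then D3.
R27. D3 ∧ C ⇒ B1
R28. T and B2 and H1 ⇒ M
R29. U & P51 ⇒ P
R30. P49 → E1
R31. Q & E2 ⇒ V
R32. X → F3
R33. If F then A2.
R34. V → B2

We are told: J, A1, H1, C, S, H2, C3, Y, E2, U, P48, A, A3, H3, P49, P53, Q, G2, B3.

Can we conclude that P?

D  (by R4: H1, A1)
R  (by R19: C, P48)
P50  (by R21: A, A3)
E  (by R25: G2)
D3  (by R26: U, B3, J)
E1  (by R30: P49)
V  (by R31: Q, E2)
B2  (by R34: V)
N  (by R2: E)
C1  (by R6: E1, C3)
G  (by R11: D3, G2, D)
E3  (by R12: R, Q)
H  (by R15: P50, P53)
G1  (by R22: E3)
T  (by R24: G1, C1)
M  (by R28: T, B2, H1)
B  (by R7: H, G, N)
A2  (by R8: M)
L  (by R10: A2)
P  (by R9: L, B)

Yes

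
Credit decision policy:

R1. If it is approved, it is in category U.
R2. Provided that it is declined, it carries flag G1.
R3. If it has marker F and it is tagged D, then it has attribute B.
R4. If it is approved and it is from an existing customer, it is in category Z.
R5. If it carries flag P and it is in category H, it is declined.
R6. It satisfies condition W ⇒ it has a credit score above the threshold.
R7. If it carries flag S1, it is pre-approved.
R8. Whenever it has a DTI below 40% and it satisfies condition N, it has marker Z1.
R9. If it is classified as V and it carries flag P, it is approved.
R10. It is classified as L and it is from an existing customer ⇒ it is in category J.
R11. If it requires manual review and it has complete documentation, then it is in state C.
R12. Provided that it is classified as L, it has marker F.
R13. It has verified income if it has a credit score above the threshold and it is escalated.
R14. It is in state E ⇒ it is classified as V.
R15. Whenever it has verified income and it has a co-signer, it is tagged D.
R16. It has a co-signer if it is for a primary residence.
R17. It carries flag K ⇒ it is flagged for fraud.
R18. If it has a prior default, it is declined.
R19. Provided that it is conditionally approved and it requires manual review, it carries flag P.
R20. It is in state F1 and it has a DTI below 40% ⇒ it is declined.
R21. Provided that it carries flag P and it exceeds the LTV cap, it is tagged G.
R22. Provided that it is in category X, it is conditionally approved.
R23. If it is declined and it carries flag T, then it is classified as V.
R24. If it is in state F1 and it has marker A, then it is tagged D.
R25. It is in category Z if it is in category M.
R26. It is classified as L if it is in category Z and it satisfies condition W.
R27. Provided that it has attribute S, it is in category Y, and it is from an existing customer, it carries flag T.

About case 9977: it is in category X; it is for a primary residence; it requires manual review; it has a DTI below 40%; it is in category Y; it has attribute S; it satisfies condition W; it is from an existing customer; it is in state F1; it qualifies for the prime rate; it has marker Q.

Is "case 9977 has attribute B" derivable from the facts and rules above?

No

Forward chaining from the given facts derives: has a credit score above the threshold, has a co-signer, is declined, is conditionally approved, carries flag T, carries flag G1, carries flag P, is classified as V, is approved, is in category U, is in category Z, is classified as L, is in category J, has marker F.
The only rule concluding "it has attribute B" is R3, which needs "it is tagged D"; that is never established.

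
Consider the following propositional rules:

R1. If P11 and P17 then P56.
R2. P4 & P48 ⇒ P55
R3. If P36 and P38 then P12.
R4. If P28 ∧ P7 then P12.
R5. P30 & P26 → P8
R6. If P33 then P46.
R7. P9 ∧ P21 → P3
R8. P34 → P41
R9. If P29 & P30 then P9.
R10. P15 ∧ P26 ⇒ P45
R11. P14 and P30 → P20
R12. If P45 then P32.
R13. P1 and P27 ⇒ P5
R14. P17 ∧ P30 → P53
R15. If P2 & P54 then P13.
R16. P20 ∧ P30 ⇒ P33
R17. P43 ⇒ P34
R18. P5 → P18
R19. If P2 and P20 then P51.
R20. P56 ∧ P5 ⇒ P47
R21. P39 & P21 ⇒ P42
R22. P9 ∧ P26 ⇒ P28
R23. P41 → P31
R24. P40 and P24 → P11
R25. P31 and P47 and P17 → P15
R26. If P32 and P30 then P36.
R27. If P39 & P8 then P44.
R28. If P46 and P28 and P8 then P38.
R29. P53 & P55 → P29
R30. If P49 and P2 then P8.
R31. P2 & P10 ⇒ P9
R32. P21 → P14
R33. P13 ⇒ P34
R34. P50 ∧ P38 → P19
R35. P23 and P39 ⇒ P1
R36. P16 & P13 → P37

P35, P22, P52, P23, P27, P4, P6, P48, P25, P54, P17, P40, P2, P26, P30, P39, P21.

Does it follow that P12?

Forward chaining from the given facts derives: P55, P8, P53, P13, P42, P44, P29, P14, P34, P1, P41, P9, P20, P5, P33, P18, P51, P28, P31, P46, P3, P38.
Rules concluding P12: R3 needs P36; R4 needs P7 — none of these are established.

No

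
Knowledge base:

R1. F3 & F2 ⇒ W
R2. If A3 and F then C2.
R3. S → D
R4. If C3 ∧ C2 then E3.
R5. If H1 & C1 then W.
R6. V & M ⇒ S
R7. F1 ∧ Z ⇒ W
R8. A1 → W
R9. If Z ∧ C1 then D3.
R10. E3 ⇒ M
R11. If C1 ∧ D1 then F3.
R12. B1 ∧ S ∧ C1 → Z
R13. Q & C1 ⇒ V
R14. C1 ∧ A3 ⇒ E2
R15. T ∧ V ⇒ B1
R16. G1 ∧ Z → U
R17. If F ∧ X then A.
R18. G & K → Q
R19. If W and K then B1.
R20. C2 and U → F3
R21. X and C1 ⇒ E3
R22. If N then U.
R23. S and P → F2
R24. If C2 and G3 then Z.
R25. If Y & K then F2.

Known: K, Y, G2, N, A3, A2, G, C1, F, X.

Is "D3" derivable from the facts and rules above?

C2  (by R2: A3, F)
Q  (by R18: G, K)
E3  (by R21: X, C1)
U  (by R22: N)
F2  (by R25: Y, K)
M  (by R10: E3)
V  (by R13: Q, C1)
F3  (by R20: C2, U)
W  (by R1: F3, F2)
S  (by R6: V, M)
B1  (by R19: W, K)
Z  (by R12: B1, S, C1)
D3  (by R9: Z, C1)

Yes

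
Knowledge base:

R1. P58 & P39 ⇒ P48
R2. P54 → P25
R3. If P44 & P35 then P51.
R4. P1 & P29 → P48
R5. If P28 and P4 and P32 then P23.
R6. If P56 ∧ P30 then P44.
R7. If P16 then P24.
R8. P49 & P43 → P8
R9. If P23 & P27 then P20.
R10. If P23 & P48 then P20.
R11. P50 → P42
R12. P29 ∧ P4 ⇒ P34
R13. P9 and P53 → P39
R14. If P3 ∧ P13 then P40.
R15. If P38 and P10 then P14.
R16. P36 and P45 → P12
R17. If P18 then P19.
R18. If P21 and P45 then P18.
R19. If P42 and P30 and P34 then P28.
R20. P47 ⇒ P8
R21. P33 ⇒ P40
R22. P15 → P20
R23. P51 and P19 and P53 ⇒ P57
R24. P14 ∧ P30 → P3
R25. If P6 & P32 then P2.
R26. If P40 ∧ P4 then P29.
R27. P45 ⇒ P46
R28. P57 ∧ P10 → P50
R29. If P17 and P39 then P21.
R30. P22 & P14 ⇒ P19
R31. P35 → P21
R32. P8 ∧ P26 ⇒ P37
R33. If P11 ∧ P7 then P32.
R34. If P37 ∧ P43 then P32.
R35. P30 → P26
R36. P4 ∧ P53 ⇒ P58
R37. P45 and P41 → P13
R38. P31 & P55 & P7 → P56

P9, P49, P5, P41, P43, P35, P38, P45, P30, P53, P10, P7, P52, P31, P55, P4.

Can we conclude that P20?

Yes

P8  (by R8: P49, P43)
P39  (by R13: P9, P53)
P14  (by R15: P38, P10)
P3  (by R24: P14, P30)
P21  (by R31: P35)
P26  (by R35: P30)
P58  (by R36: P4, P53)
P13  (by R37: P45, P41)
P56  (by R38: P31, P55, P7)
P48  (by R1: P58, P39)
P44  (by R6: P56, P30)
P40  (by R14: P3, P13)
P18  (by R18: P21, P45)
P29  (by R26: P40, P4)
P37  (by R32: P8, P26)
P32  (by R34: P37, P43)
P51  (by R3: P44, P35)
P34  (by R12: P29, P4)
P19  (by R17: P18)
P57  (by R23: P51, P19, P53)
P50  (by R28: P57, P10)
P42  (by R11: P50)
P28  (by R19: P42, P30, P34)
P23  (by R5: P28, P4, P32)
P20  (by R10: P23, P48)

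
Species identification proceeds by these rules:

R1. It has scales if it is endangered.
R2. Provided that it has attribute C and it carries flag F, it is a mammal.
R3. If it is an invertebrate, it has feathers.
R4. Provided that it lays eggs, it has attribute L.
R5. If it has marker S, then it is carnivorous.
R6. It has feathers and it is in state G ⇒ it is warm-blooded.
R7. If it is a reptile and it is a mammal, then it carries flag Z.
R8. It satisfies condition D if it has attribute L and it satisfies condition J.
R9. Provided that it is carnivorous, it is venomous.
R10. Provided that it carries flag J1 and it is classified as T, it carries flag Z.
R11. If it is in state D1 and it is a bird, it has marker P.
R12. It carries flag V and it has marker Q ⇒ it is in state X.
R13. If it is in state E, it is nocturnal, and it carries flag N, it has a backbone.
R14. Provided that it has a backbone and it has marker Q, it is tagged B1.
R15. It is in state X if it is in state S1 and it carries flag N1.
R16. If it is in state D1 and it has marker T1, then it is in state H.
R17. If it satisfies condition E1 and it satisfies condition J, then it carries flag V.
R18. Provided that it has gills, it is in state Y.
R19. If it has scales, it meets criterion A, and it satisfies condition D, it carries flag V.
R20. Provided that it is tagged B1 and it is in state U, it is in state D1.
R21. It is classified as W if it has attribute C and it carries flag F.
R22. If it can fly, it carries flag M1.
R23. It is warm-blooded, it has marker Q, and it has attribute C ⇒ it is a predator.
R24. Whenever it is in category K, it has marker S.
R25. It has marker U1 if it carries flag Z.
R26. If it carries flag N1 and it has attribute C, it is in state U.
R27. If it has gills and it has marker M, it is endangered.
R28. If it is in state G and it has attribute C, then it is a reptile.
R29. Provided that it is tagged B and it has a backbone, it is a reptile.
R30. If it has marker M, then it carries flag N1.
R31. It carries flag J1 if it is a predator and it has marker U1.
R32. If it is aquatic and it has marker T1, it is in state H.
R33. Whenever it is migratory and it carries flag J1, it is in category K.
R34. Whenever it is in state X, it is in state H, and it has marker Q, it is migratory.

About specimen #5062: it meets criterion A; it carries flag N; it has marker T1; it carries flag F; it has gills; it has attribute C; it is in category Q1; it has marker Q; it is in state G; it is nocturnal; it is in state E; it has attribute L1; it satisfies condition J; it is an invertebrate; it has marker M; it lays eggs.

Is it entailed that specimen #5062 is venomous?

By R2 (it has attribute C, it carries flag F): it is a mammal.
By R3 (it is an invertebrate): it has feathers.
By R4 (it lays eggs): it has attribute L.
By R6 (it has feathers, it is in state G): it is warm-blooded.
By R8 (it has attribute L, it satisfies condition J): it satisfies condition D.
By R13 (it is in state E, it is nocturnal, it carries flag N): it has a backbone.
By R14 (it has a backbone, it has marker Q): it is tagged B1.
By R23 (it is warm-blooded, it has marker Q, it has attribute C): it is a predator.
By R27 (it has gills, it has marker M): it is endangered.
By R28 (it is in state G, it has attribute C): it is a reptile.
By R30 (it has marker M): it carries flag N1.
By R1 (it is endangered): it has scales.
By R7 (it is a reptile, it is a mammal): it carries flag Z.
By R19 (it has scales, it meets criterion A, it satisfies condition D): it carries flag V.
By R25 (it carries flag Z): it has marker U1.
By R26 (it carries flag N1, it has attribute C): it is in state U.
By R31 (it is a predator, it has marker U1): it carries flag J1.
By R12 (it carries flag V, it has marker Q): it is in state X.
By R20 (it is tagged B1, it is in state U): it is in state D1.
By R16 (it is in state D1, it has marker T1): it is in state H.
By R34 (it is in state X, it is in state H, it has marker Q): it is migratory.
By R33 (it is migratory, it carries flag J1): it is in category K.
By R24 (it is in category K): it has marker S.
By R5 (it has marker S): it is carnivorous.
By R9 (it is carnivorous): it is venomous.

Yes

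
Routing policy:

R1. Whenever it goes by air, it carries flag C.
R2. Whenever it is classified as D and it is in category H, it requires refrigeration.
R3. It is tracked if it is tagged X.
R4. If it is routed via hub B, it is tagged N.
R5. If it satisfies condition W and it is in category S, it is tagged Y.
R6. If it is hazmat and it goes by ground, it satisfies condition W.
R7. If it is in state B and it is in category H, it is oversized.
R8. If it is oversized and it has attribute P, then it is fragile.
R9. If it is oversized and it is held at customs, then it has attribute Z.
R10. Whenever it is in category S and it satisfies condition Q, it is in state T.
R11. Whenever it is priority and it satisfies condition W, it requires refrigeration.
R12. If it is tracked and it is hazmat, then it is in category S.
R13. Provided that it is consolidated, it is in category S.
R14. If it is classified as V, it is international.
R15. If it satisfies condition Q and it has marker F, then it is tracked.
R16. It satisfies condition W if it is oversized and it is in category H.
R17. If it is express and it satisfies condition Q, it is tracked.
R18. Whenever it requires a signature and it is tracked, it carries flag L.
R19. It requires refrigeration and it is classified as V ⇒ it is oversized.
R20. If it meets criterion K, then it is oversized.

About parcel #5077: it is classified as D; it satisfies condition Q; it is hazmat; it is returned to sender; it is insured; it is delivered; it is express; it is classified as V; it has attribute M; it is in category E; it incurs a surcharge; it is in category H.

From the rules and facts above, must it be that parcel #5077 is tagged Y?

By R2 (it is classified as D, it is in category H): it requires refrigeration.
By R17 (it is express, it satisfies condition Q): it is tracked.
By R19 (it requires refrigeration, it is classified as V): it is oversized.
By R12 (it is tracked, it is hazmat): it is in category S.
By R16 (it is oversized, it is in category H): it satisfies condition W.
By R5 (it satisfies condition W, it is in category S): it is tagged Y.

Yes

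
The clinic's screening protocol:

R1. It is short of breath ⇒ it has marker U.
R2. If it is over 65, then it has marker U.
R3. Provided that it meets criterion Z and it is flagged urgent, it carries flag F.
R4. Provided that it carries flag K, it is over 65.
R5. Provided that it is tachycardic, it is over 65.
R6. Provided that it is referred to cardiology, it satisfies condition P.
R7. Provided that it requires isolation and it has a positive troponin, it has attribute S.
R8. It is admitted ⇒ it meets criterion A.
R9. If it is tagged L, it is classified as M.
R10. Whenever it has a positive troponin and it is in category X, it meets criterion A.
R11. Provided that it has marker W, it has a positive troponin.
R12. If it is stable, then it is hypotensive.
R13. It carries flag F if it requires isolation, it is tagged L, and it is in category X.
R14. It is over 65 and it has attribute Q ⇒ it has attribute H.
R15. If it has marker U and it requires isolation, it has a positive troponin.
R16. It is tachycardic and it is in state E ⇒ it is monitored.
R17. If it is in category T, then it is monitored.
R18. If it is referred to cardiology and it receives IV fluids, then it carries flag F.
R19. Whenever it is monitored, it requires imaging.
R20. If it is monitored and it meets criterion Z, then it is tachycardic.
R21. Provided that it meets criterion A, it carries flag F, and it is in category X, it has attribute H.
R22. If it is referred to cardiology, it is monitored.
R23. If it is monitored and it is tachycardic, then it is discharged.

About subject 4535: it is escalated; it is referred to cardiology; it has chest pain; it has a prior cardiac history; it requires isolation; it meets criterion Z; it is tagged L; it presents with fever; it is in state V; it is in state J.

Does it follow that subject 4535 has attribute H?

Forward chaining from the given facts derives: satisfies condition P, is classified as M, is monitored, requires imaging, is tachycardic, is discharged, is over 65, has marker U, has a positive troponin, has attribute S.
Rules concluding "it has attribute H": R14 needs "it has attribute Q"; R21 needs "it meets criterion A" — none of these are established.

No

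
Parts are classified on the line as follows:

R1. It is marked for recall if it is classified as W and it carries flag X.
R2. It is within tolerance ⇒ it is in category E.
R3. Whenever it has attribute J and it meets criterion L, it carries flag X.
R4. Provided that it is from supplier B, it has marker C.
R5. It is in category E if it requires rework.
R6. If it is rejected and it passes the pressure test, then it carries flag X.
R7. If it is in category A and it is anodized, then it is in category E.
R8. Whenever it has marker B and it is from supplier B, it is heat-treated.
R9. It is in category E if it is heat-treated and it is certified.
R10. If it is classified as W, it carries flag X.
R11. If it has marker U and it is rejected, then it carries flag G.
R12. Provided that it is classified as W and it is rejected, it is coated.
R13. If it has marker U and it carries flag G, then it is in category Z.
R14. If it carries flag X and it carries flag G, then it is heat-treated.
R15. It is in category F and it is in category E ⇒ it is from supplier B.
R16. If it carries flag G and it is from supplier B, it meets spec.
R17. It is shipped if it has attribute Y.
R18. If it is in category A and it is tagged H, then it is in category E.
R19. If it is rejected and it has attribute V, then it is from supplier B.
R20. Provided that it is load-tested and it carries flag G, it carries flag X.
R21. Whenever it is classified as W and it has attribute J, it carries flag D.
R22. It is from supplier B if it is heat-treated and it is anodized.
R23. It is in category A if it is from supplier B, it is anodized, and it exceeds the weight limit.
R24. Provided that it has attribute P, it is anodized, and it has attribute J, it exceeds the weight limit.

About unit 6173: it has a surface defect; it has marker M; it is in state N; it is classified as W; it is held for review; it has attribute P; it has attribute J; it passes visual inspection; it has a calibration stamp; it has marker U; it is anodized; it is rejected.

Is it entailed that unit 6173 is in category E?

Yes

By R10 (it is classified as W): it carries flag X.
By R11 (it has marker U, it is rejected): it carries flag G.
By R14 (it carries flag X, it carries flag G): it is heat-treated.
By R22 (it is heat-treated, it is anodized): it is from supplier B.
By R24 (it has attribute P, it is anodized, it has attribute J): it exceeds the weight limit.
By R23 (it is from supplier B, it is anodized, it exceeds the weight limit): it is in category A.
By R7 (it is in category A, it is anodized): it is in category E.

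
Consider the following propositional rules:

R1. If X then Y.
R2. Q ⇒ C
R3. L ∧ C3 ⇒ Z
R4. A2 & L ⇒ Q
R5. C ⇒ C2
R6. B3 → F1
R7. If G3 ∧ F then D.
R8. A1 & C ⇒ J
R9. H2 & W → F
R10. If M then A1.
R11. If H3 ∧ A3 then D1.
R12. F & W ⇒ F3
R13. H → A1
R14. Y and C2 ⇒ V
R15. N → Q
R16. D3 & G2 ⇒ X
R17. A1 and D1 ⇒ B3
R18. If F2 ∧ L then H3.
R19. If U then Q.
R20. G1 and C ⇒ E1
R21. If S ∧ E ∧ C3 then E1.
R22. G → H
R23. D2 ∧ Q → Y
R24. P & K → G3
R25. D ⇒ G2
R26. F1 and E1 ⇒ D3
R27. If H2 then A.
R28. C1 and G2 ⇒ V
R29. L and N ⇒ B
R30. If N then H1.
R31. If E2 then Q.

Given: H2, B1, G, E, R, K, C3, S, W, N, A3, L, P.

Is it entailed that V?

Forward chaining from the given facts derives: Z, F, F3, Q, E1, H, G3, A, B, H1, C, C2, D, A1, G2, J.
Rules concluding V: R14 needs Y; R28 needs C1 — none of these are established.

No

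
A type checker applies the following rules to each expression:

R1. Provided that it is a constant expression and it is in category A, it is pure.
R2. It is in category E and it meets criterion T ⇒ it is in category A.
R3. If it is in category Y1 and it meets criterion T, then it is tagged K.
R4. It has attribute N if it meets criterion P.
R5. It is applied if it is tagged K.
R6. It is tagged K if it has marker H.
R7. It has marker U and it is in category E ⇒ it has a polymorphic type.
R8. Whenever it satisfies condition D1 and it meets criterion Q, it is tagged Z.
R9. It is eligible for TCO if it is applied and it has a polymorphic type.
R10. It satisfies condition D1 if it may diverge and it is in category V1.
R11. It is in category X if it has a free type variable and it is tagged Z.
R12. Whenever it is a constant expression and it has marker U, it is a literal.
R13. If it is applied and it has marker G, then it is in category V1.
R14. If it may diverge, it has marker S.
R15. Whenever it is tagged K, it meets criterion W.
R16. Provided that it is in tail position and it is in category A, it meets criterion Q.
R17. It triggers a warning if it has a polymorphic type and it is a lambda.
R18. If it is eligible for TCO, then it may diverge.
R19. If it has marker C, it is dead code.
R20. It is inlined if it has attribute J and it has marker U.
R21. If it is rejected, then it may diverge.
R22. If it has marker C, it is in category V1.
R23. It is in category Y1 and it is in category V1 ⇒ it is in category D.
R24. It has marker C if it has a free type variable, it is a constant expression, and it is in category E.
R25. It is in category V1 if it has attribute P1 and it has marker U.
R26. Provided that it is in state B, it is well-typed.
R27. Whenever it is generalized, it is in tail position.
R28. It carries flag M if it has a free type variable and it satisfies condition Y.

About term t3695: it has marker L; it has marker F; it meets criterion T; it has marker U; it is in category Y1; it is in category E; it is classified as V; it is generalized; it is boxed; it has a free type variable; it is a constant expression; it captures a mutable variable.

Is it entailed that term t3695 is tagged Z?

By R2 (it is in category E, it meets criterion T): it is in category A.
By R3 (it is in category Y1, it meets criterion T): it is tagged K.
By R5 (it is tagged K): it is applied.
By R7 (it has marker U, it is in category E): it has a polymorphic type.
By R9 (it is applied, it has a polymorphic type): it is eligible for TCO.
By R18 (it is eligible for TCO): it may diverge.
By R24 (it has a free type variable, it is a constant expression, it is in category E): it has marker C.
By R27 (it is generalized): it is in tail position.
By R16 (it is in tail position, it is in category A): it meets criterion Q.
By R22 (it has marker C): it is in category V1.
By R10 (it may diverge, it is in category V1): it satisfies condition D1.
By R8 (it satisfies condition D1, it meets criterion Q): it is tagged Z.

Yes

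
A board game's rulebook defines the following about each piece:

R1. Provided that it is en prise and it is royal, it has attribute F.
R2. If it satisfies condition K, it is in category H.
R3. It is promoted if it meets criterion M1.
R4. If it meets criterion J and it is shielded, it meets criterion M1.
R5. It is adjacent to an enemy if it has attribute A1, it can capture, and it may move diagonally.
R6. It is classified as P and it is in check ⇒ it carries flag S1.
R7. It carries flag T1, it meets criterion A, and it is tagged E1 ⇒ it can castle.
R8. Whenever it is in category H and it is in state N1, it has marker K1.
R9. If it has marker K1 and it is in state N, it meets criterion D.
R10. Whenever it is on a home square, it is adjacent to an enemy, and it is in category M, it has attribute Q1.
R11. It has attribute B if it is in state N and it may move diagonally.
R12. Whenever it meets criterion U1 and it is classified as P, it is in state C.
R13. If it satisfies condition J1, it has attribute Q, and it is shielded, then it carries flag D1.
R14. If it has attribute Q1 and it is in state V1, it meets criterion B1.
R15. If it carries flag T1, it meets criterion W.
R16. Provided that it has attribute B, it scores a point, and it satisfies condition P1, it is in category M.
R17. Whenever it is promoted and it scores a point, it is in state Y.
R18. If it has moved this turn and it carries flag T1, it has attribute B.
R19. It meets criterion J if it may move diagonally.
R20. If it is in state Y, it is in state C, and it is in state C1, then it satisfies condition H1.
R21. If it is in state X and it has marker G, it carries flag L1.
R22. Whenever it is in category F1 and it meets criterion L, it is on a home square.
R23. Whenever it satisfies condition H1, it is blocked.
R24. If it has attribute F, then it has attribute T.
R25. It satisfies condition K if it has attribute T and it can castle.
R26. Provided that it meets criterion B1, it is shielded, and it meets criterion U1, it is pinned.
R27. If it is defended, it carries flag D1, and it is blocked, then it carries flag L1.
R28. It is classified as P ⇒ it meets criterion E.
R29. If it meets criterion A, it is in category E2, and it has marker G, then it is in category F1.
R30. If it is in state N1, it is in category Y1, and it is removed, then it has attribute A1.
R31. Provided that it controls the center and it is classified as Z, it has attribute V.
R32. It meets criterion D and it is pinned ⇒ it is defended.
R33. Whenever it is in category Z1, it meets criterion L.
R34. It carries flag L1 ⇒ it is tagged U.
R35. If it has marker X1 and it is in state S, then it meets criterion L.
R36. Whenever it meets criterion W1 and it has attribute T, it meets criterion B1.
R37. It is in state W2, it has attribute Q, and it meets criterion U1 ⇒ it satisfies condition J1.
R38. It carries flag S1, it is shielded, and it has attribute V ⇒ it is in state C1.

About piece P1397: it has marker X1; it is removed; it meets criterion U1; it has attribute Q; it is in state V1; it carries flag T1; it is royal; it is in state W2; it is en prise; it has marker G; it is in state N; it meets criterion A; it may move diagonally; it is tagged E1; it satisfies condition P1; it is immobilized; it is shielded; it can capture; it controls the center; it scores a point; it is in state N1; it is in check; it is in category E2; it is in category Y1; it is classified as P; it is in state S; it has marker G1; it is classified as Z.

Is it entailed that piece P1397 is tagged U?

By R1 (it is en prise, it is royal): it has attribute F.
By R6 (it is classified as P, it is in check): it carries flag S1.
By R7 (it carries flag T1, it meets criterion A, it is tagged E1): it can castle.
By R11 (it is in state N, it may move diagonally): it has attribute B.
By R12 (it meets criterion U1, it is classified as P): it is in state C.
By R16 (it has attribute B, it scores a point, it satisfies condition P1): it is in category M.
By R19 (it may move diagonally): it meets criterion J.
By R24 (it has attribute F): it has attribute T.
By R25 (it has attribute T, it can castle): it satisfies condition K.
By R29 (it meets criterion A, it is in category E2, it has marker G): it is in category F1.
By R30 (it is in state N1, it is in category Y1, it is removed): it has attribute A1.
By R31 (it controls the center, it is classified as Z): it has attribute V.
By R35 (it has marker X1, it is in state S): it meets criterion L.
By R37 (it is in state W2, it has attribute Q, it meets criterion U1): it satisfies condition J1.
By R38 (it carries flag S1, it is shielded, it has attribute V): it is in state C1.
By R2 (it satisfies condition K): it is in category H.
By R4 (it meets criterion J, it is shielded): it meets criterion M1.
By R5 (it has attribute A1, it can capture, it may move diagonally): it is adjacent to an enemy.
By R8 (it is in category H, it is in state N1): it has marker K1.
By R9 (it has marker K1, it is in state N): it meets criterion D.
By R13 (it satisfies condition J1, it has attribute Q, it is shielded): it carries flag D1.
By R22 (it is in category F1, it meets criterion L): it is on a home square.
By R3 (it meets criterion M1): it is promoted.
By R10 (it is on a home square, it is adjacent to an enemy, it is in category M): it has attribute Q1.
By R14 (it has attribute Q1, it is in state V1): it meets criterion B1.
By R17 (it is promoted, it scores a point): it is in state Y.
By R20 (it is in state Y, it is in state C, it is in state C1): it satisfies condition H1.
By R23 (it satisfies condition H1): it is blocked.
By R26 (it meets criterion B1, it is shielded, it meets criterion U1): it is pinned.
By R32 (it meets criterion D, it is pinned): it is defended.
By R27 (it is defended, it carries flag D1, it is blocked): it carries flag L1.
By R34 (it carries flag L1): it is tagged U.

Yes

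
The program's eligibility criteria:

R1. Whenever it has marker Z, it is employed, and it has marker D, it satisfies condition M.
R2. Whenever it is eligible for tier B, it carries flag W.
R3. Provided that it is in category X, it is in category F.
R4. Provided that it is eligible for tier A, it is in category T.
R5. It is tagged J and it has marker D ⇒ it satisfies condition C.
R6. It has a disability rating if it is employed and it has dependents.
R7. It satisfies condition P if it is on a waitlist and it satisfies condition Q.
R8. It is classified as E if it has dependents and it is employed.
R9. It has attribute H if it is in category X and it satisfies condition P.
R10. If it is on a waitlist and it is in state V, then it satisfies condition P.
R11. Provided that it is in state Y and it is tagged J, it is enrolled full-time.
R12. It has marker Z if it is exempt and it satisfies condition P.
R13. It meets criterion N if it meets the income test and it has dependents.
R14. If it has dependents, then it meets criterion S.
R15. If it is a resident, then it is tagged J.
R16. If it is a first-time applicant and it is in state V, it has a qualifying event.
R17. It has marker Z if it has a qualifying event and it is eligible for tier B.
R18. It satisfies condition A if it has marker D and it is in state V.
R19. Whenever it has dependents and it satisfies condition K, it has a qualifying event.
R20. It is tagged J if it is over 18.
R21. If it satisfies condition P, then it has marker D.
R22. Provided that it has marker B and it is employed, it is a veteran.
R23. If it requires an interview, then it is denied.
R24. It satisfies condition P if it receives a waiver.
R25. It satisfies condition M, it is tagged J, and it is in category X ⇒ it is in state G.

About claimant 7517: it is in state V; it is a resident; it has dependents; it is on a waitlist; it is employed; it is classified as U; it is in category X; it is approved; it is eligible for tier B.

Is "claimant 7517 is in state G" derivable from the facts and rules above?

No

Forward chaining from the given facts derives: carries flag W, is in category F, has a disability rating, is classified as E, satisfies condition P, meets criterion S, is tagged J, has marker D, satisfies condition C, has attribute H, satisfies condition A.
The only rule concluding "it is in state G" is R25, which needs "it satisfies condition M"; that is never established.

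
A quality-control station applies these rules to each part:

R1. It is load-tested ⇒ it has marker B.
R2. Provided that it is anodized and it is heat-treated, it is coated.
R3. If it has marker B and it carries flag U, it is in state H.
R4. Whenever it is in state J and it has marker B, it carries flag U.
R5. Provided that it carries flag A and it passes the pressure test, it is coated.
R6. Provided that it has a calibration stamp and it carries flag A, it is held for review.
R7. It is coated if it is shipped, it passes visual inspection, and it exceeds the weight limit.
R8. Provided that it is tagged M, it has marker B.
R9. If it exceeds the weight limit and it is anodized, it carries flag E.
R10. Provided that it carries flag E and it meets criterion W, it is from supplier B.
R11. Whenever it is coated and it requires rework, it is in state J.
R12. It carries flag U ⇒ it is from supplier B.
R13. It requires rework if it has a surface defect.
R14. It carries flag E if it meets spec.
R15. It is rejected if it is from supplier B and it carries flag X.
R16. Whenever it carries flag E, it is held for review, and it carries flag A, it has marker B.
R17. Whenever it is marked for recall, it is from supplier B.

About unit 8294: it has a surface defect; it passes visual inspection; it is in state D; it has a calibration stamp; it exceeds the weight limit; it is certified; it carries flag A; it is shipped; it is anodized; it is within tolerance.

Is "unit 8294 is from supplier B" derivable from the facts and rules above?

By R6 (it has a calibration stamp, it carries flag A): it is held for review.
By R7 (it is shipped, it passes visual inspection, it exceeds the weight limit): it is coated.
By R9 (it exceeds the weight limit, it is anodized): it carries flag E.
By R13 (it has a surface defect): it requires rework.
By R16 (it carries flag E, it is held for review, it carries flag A): it has marker B.
By R11 (it is coated, it requires rework): it is in state J.
By R4 (it is in state J, it has marker B): it carries flag U.
By R12 (it carries flag U): it is from supplier B.

Yes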